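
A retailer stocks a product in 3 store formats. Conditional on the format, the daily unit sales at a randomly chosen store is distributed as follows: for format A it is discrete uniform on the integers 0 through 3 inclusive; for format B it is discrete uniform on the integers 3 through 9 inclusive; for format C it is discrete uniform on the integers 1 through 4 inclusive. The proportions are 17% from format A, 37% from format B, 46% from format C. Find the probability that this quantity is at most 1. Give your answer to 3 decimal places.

Conditional on each format, P(X ≤ 1): A: 0.5; B: 0; C: 0.25.
By total probability, P(X ≤ 1) = 0.17·0.5 + 0.37·0 + 0.46·0.25 = 0.2.

0.200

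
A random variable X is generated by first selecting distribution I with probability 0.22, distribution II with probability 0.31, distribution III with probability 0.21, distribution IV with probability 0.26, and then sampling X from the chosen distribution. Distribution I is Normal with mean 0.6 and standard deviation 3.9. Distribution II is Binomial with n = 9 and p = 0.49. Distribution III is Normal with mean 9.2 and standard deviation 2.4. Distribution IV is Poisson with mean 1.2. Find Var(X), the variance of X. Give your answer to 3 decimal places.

Per component, I: μ=0.6, E[X²]=15.57; II: μ=4.41, E[X²]=21.6972; III: μ=9.2, E[X²]=90.4; IV: μ=1.2, E[X²]=2.64.
E[X] = 0.22·0.6 + 0.31·4.41 + 0.21·9.2 + 0.26·1.2 = 3.7431.
E[X²] = 0.22·15.57 + 0.31·21.6972 + 0.21·90.4 + 0.26·2.64 = 29.8219.
Var(X) = E[X²] − (E[X])² = 29.8219 − 14.0108 = 15.8111.

15.811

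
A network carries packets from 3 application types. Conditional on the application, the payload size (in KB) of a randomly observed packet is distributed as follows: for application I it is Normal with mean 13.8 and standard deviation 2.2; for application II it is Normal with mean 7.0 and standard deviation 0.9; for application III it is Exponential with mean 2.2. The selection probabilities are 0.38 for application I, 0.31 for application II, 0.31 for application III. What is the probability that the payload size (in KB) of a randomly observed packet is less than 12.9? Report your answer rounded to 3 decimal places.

Conditional on each application, P(X < 12.9): I: 0.341236; II: 1; III: 0.997159.
By total probability, P(X < 12.9) = 0.38·0.341236 + 0.31·1 + 0.31·0.997159 = 0.748789.

0.749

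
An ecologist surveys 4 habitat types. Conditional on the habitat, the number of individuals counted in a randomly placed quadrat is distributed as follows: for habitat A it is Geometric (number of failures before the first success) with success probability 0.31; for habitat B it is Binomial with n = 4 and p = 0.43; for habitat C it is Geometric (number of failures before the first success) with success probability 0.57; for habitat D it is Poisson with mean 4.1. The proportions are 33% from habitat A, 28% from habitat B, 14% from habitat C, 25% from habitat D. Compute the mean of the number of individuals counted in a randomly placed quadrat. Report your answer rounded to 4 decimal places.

Component means — A: 2.22581; B: 1.72; C: 0.754386; D: 4.1.
E[X] = 0.33·2.22581 + 0.28·1.72 + 0.14·0.754386 + 0.25·4.1 = 2.34673.

2.3467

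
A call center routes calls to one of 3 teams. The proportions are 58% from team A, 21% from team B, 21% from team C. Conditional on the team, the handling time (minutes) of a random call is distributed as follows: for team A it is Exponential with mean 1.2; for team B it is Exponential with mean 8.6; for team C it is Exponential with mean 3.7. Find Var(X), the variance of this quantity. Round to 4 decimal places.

27.7316

Per component, A: μ=1.2, E[X²]=2.88; B: μ=8.6, E[X²]=147.92; C: μ=3.7, E[X²]=27.38.
E[X] = 0.58·1.2 + 0.21·8.6 + 0.21·3.7 = 3.279.
E[X²] = 0.58·2.88 + 0.21·147.92 + 0.21·27.38 = 38.4834.
Var(X) = E[X²] − (E[X])² = 38.4834 − 10.7518 = 27.7316.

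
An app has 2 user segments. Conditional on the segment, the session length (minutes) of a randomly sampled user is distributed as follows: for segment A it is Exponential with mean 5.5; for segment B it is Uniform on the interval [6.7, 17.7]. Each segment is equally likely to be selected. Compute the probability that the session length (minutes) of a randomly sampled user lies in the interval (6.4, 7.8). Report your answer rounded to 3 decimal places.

Conditional on each segment, P(6.4 < X < 7.8): A: 0.0701944; B: 0.1.
By total probability, P(6.4 < X < 7.8) = 0.5·0.0701944 + 0.5·0.1 = 0.0850972.

0.085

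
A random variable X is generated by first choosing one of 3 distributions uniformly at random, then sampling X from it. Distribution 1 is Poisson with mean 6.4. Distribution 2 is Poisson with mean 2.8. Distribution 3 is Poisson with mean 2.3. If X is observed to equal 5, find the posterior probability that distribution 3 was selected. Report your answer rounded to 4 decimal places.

0.1856

Likelihoods P(X=5 | ·): 1: 0.148674; 2: 0.0872136; 3: 0.053775.
Posterior ∝ prior × likelihood. Numerator for 3: 0.333333·0.053775 = 0.017925.
Normalizing constant: 0.333333·0.148674 + 0.333333·0.0872136 + 0.333333·0.053775 = 0.0965541.
P(3 | observation) = 0.017925 / 0.0965541 = 0.185647.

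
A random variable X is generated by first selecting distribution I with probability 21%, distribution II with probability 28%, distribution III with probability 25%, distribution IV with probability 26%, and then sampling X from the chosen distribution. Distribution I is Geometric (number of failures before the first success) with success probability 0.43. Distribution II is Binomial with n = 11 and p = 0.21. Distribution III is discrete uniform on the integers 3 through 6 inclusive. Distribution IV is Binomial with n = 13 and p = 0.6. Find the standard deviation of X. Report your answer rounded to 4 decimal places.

2.8973

Per component, I: μ=1.32558, E[X²]=4.83991; II: μ=2.31, E[X²]=7.161; III: μ=4.5, E[X²]=21.5; IV: μ=7.8, E[X²]=63.96.
E[X] = 0.21·1.32558 + 0.28·2.31 + 0.25·4.5 + 0.26·7.8 = 4.07817.
E[X²] = 0.21·4.83991 + 0.28·7.161 + 0.25·21.5 + 0.26·63.96 = 25.0261.
Var(X) = E[X²] − (E[X])² = 25.0261 − 16.6315 = 8.39457.
SD(X) = √8.39457 = 2.89734.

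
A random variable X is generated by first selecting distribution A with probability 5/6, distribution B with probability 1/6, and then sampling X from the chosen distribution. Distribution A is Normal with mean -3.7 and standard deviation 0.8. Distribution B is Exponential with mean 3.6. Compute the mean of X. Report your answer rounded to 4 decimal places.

-2.4833

Component means — A: -3.7; B: 3.6.
E[X] = 0.833333·-3.7 + 0.166667·3.6 = -2.48333.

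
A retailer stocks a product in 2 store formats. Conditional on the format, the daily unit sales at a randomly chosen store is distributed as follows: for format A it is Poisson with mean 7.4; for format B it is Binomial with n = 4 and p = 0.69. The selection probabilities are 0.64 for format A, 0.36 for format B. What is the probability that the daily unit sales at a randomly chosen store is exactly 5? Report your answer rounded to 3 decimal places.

0.072

Conditional on each format, P(X = 5): A: 0.113031; B: 0.
By total probability, P(X = 5) = 0.64·0.113031 + 0.36·0 = 0.0723399.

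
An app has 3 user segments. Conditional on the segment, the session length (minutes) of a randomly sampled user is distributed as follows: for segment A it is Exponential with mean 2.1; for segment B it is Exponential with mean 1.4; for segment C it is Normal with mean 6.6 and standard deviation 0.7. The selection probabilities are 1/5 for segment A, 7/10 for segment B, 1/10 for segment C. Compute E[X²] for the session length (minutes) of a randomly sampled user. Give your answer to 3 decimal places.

8.913

For each component E[X²] = Var + (mean)², giving A: 8.82; B: 3.92; C: 44.05.
Overall E[X²] = 0.2·8.82 + 0.7·3.92 + 0.1·44.05 = 8.913.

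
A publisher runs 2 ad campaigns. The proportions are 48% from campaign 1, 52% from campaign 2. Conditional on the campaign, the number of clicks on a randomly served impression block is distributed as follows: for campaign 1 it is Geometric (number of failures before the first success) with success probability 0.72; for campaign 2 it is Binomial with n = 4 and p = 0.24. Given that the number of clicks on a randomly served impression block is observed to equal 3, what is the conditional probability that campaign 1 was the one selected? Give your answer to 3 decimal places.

0.258

Likelihoods P(X=3 | ·): 1: 0.0158054; 2: 0.042025.
Posterior ∝ prior × likelihood. Numerator for 1: 0.48·0.0158054 = 0.00758661.
Normalizing constant: 0.48·0.0158054 + 0.52·0.042025 = 0.0294396.
P(1 | observation) = 0.00758661 / 0.0294396 = 0.257701.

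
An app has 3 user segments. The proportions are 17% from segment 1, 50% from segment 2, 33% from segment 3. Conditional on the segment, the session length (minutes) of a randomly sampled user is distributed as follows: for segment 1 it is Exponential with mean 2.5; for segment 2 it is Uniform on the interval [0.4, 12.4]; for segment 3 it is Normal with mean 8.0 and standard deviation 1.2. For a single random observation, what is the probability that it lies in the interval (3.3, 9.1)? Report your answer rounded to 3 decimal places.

0.553

Conditional on each segment, P(3.3 < X < 9.1): 1: 0.240883; 2: 0.483333; 3: 0.820296.
By total probability, P(3.3 < X < 9.1) = 0.17·0.240883 + 0.5·0.483333 + 0.33·0.820296 = 0.553315.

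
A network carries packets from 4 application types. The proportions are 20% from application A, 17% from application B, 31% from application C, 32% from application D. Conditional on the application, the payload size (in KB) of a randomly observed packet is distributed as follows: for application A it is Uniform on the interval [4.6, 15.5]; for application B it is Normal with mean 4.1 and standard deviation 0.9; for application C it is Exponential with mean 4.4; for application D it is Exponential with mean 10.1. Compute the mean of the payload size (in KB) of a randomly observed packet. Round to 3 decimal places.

7.303

Component means — A: 10.05; B: 4.1; C: 4.4; D: 10.1.
E[X] = 0.2·10.05 + 0.17·4.1 + 0.31·4.4 + 0.32·10.1 = 7.303.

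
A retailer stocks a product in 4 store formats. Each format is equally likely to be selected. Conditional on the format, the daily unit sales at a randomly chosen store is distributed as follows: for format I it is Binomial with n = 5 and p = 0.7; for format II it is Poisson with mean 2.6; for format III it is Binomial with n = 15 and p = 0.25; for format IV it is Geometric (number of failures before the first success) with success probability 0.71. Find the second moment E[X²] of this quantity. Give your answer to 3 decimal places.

For each component E[X²] = Var + (mean)², giving I: 13.3; II: 9.36; III: 16.875; IV: 0.742115.
Overall E[X²] = 0.25·13.3 + 0.25·9.36 + 0.25·16.875 + 0.25·0.742115 = 10.0693.

10.069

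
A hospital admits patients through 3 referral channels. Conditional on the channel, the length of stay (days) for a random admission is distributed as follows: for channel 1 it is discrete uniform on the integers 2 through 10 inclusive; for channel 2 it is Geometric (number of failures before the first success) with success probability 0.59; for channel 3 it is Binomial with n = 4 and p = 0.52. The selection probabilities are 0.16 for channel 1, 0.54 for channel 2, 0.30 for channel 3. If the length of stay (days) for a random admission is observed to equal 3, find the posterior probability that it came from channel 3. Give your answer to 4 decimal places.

0.6709

Likelihoods P(X=3 | ·): 1: 0.111111; 2: 0.0406634; 3: 0.269967.
Posterior ∝ prior × likelihood. Numerator for 3: 0.3·0.269967 = 0.0809902.
Normalizing constant: 0.16·0.111111 + 0.54·0.0406634 + 0.3·0.269967 = 0.120726.
P(3 | observation) = 0.0809902 / 0.120726 = 0.670858.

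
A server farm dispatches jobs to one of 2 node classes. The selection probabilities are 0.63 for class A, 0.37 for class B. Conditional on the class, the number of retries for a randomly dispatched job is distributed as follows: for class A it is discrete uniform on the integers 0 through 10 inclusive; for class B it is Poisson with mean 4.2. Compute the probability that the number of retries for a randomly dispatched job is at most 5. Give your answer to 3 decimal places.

0.622

Conditional on each class, P(X ≤ 5): A: 0.545455; B: 0.753143.
By total probability, P(X ≤ 5) = 0.63·0.545455 + 0.37·0.753143 = 0.622299.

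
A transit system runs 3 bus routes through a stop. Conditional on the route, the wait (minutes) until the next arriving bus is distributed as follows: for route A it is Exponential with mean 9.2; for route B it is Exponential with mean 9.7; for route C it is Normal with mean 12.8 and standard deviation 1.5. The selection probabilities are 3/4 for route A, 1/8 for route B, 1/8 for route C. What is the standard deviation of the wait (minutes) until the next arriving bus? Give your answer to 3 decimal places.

8.770

Per component, A: μ=9.2, E[X²]=169.28; B: μ=9.7, E[X²]=188.18; C: μ=12.8, E[X²]=166.09.
E[X] = 0.75·9.2 + 0.125·9.7 + 0.125·12.8 = 9.7125.
E[X²] = 0.75·169.28 + 0.125·188.18 + 0.125·166.09 = 171.244.
Var(X) = E[X²] − (E[X])² = 171.244 − 94.3327 = 76.9111.
SD(X) = √76.9111 = 8.7699.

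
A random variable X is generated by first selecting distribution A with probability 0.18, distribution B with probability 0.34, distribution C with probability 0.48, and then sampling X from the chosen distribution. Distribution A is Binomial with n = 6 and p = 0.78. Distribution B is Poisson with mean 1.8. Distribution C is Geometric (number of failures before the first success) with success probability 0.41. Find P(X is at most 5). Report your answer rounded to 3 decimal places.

0.936

Conditional on each component, P(X ≤ 5): A: 0.7748; B: 0.989622; C: 0.957819.
By total probability, P(X ≤ 5) = 0.18·0.7748 + 0.34·0.989622 + 0.48·0.957819 = 0.935689.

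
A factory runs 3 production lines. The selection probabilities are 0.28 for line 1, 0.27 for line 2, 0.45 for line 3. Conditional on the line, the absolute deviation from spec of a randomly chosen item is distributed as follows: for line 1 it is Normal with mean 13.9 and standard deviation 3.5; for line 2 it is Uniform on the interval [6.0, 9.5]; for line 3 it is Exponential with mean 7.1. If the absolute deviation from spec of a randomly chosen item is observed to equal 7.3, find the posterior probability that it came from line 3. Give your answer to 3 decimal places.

Likelihoods f(7.3 | ·): 1: 0.0192612; 2: 0.285714; 3: 0.0503748.
Posterior ∝ prior × likelihood. Numerator for 3: 0.45·0.0503748 = 0.0226687.
Normalizing constant: 0.28·0.0192612 + 0.27·0.285714 + 0.45·0.0503748 = 0.105205.
P(3 | observation) = 0.0226687 / 0.105205 = 0.215472.

0.215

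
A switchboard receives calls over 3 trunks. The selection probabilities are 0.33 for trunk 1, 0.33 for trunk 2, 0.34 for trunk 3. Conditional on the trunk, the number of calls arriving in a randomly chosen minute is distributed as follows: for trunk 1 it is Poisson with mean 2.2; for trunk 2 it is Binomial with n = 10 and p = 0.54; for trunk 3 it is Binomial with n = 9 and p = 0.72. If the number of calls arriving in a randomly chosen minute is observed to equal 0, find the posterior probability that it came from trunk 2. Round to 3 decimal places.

Likelihoods P(X=0 | ·): 1: 0.110803; 2: 0.000424207; 3: 1.05785e-05.
Posterior ∝ prior × likelihood. Numerator for 2: 0.33·0.000424207 = 0.000139988.
Normalizing constant: 0.33·0.110803 + 0.33·0.000424207 + 0.34·1.05785e-05 = 0.0367086.
P(2 | observation) = 0.000139988 / 0.0367086 = 0.0038135.

0.004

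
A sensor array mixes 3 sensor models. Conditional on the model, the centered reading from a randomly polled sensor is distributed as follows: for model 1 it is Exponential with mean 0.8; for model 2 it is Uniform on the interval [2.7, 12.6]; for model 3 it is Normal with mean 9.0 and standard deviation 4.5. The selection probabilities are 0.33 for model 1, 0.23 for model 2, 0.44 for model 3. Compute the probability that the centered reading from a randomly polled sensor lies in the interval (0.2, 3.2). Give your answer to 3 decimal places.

Conditional on each model, P(0.2 < X < 3.2): 1: 0.760485; 2: 0.0505051; 3: 0.0734596.
By total probability, P(0.2 < X < 3.2) = 0.33·0.760485 + 0.23·0.0505051 + 0.44·0.0734596 = 0.294898.

0.295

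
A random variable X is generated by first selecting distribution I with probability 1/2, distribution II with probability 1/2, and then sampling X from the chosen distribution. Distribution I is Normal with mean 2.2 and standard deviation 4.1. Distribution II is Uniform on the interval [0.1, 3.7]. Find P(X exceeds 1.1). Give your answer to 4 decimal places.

Conditional on each component, P(X > 1.1): I: 0.605763; II: 0.722222.
By total probability, P(X > 1.1) = 0.5·0.605763 + 0.5·0.722222 = 0.663993.

0.6640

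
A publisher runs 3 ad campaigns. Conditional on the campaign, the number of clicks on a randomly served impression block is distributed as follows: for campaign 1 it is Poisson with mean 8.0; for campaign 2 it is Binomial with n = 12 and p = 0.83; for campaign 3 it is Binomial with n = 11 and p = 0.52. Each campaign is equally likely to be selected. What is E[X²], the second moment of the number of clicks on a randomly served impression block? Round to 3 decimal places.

69.453

For each component E[X²] = Var + (mean)², giving 1: 72; 2: 100.895; 3: 35.464.
Overall E[X²] = 0.333333·72 + 0.333333·100.895 + 0.333333·35.464 = 69.4529.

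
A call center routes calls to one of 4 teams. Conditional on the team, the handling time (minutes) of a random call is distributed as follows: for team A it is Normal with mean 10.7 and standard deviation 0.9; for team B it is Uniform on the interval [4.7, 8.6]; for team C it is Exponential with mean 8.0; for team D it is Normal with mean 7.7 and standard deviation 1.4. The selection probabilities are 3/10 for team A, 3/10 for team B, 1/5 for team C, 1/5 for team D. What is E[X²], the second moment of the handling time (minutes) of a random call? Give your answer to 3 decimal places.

For each component E[X²] = Var + (mean)², giving A: 115.3; B: 45.49; C: 128; D: 61.25.
Overall E[X²] = 0.3·115.3 + 0.3·45.49 + 0.2·128 + 0.2·61.25 = 86.087.

86.087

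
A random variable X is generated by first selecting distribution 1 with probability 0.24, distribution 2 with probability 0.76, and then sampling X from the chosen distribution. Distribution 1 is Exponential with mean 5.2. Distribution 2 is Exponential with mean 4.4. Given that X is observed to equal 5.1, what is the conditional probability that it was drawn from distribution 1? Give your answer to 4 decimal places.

0.2421

Likelihoods f(5.1 | ·): 1: 0.0721197; 2: 0.0713117.
Posterior ∝ prior × likelihood. Numerator for 1: 0.24·0.0721197 = 0.0173087.
Normalizing constant: 0.24·0.0721197 + 0.76·0.0713117 = 0.0715056.
P(1 | observation) = 0.0173087 / 0.0715056 = 0.242061.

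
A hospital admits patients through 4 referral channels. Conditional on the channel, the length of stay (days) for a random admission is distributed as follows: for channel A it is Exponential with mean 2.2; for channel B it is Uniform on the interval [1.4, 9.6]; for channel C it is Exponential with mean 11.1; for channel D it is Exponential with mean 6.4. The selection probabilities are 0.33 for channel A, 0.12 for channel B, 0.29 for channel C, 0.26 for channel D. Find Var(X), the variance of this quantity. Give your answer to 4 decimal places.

Per component, A: μ=2.2, E[X²]=9.68; B: μ=5.5, E[X²]=35.8533; C: μ=11.1, E[X²]=246.42; D: μ=6.4, E[X²]=81.92.
E[X] = 0.33·2.2 + 0.12·5.5 + 0.29·11.1 + 0.26·6.4 = 6.269.
E[X²] = 0.33·9.68 + 0.12·35.8533 + 0.29·246.42 + 0.26·81.92 = 100.258.
Var(X) = E[X²] − (E[X])² = 100.258 − 39.3004 = 60.9574.

60.9574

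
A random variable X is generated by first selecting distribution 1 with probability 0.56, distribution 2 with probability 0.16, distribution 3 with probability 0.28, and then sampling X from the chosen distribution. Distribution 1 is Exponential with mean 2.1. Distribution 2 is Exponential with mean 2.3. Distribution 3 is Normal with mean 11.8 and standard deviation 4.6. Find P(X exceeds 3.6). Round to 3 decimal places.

0.404

Conditional on each component, P(X > 3.6): 1: 0.180092; 2: 0.209043; 3: 0.962675.
By total probability, P(X > 3.6) = 0.56·0.180092 + 0.16·0.209043 + 0.28·0.962675 = 0.403848.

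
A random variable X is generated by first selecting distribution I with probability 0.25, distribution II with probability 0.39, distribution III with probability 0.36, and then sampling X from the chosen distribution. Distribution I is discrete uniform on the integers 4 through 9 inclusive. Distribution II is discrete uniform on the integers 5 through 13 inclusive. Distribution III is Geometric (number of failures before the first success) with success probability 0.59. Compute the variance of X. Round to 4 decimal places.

17.0795

Per component, I: μ=6.5, E[X²]=45.1667; II: μ=9, E[X²]=87.6667; III: μ=0.694915, E[X²]=1.66073.
E[X] = 0.25·6.5 + 0.39·9 + 0.36·0.694915 = 5.38517.
E[X²] = 0.25·45.1667 + 0.39·87.6667 + 0.36·1.66073 = 46.0795.
Var(X) = E[X²] − (E[X])² = 46.0795 − 29.0001 = 17.0795.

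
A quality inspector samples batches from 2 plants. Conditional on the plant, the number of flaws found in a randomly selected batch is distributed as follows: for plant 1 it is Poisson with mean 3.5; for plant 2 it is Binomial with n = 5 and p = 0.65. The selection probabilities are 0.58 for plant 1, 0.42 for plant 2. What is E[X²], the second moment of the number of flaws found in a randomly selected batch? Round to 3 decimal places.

14.049

For each component E[X²] = Var + (mean)², giving 1: 15.75; 2: 11.7.
Overall E[X²] = 0.58·15.75 + 0.42·11.7 = 14.049.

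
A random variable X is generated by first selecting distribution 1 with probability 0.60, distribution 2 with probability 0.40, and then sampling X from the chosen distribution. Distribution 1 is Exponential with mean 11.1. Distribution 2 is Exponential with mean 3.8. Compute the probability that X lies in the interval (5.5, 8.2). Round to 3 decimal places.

Conditional on each component, P(5.5 < X < 8.2): 1: 0.131553; 2: 0.11962.
By total probability, P(5.5 < X < 8.2) = 0.6·0.131553 + 0.4·0.11962 = 0.12678.

0.127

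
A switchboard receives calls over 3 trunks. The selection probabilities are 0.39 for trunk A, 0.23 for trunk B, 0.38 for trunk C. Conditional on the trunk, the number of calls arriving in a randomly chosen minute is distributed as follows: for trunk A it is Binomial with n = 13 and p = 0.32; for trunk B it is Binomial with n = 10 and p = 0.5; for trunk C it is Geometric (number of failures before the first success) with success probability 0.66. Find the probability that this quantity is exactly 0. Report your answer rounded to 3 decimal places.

0.254

Conditional on each trunk, P(X = 0): A: 0.00664685; B: 0.000976562; C: 0.66.
By total probability, P(X = 0) = 0.39·0.00664685 + 0.23·0.000976562 + 0.38·0.66 = 0.253617.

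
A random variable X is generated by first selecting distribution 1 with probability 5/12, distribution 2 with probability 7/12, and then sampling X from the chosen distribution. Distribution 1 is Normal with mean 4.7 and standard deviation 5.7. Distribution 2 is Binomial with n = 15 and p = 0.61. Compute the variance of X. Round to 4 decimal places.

Per component, 1: μ=4.7, E[X²]=54.58; 2: μ=9.15, E[X²]=87.291.
E[X] = 0.416667·4.7 + 0.583333·9.15 = 7.29583.
E[X²] = 0.416667·54.58 + 0.583333·87.291 = 73.6614.
Var(X) = E[X²] − (E[X])² = 73.6614 − 53.2292 = 20.4322.

20.4322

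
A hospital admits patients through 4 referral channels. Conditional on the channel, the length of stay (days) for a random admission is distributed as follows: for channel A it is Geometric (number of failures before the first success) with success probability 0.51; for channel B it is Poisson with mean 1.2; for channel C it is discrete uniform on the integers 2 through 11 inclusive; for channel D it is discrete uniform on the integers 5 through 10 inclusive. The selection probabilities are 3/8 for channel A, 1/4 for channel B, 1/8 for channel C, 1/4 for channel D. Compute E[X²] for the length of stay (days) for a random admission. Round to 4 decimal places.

For each component E[X²] = Var + (mean)², giving A: 2.807; B: 2.64; C: 50.5; D: 59.1667.
Overall E[X²] = 0.375·2.807 + 0.25·2.64 + 0.125·50.5 + 0.25·59.1667 = 22.8168.

22.8168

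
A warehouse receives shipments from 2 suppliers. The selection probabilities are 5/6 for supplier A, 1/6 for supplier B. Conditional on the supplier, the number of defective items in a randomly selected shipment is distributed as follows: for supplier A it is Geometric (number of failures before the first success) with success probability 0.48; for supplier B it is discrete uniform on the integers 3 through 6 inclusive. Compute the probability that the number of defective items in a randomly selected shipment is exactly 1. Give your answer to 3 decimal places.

Conditional on each supplier, P(X = 1): A: 0.2496; B: 0.
By total probability, P(X = 1) = 0.833333·0.2496 + 0.166667·0 = 0.208.

0.208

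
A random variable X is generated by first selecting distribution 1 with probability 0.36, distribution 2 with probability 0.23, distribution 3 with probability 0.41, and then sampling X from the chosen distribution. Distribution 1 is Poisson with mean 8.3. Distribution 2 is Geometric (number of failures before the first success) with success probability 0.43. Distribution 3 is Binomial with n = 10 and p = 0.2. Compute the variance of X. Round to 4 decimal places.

Per component, 1: μ=8.3, E[X²]=77.19; 2: μ=1.32558, E[X²]=4.83991; 3: μ=2, E[X²]=5.6.
E[X] = 0.36·8.3 + 0.23·1.32558 + 0.41·2 = 4.11288.
E[X²] = 0.36·77.19 + 0.23·4.83991 + 0.41·5.6 = 31.1976.
Var(X) = E[X²] − (E[X])² = 31.1976 − 16.9158 = 14.2818.

14.2818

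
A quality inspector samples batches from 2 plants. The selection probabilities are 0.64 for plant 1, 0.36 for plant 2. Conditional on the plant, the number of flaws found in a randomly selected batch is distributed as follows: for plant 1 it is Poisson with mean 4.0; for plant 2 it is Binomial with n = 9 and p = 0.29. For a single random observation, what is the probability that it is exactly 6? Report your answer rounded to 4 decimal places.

Conditional on each plant, P(X = 6): 1: 0.104196; 2: 0.0178831.
By total probability, P(X = 6) = 0.64·0.104196 + 0.36·0.0178831 = 0.0731231.

0.0731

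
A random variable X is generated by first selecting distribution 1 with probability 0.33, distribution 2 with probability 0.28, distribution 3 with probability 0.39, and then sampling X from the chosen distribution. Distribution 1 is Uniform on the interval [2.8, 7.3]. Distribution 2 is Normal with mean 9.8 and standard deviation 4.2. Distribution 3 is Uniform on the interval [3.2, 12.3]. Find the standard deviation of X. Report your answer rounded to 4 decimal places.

Per component, 1: μ=5.05, E[X²]=27.19; 2: μ=9.8, E[X²]=113.68; 3: μ=7.75, E[X²]=66.9633.
E[X] = 0.33·5.05 + 0.28·9.8 + 0.39·7.75 = 7.433.
E[X²] = 0.33·27.19 + 0.28·113.68 + 0.39·66.9633 = 66.9188.
Var(X) = E[X²] − (E[X])² = 66.9188 − 55.2495 = 11.6693.
SD(X) = √11.6693 = 3.41604.

3.4160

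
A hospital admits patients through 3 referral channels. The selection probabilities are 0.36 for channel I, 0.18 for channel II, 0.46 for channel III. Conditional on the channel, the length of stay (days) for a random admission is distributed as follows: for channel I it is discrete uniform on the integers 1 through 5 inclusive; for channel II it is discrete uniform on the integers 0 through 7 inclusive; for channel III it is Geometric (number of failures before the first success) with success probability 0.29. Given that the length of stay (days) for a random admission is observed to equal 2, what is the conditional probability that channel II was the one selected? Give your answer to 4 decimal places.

Likelihoods P(X=2 | ·): I: 0.2; II: 0.125; III: 0.146189.
Posterior ∝ prior × likelihood. Numerator for II: 0.18·0.125 = 0.0225.
Normalizing constant: 0.36·0.2 + 0.18·0.125 + 0.46·0.146189 = 0.161747.
P(II | observation) = 0.0225 / 0.161747 = 0.139106.

0.1391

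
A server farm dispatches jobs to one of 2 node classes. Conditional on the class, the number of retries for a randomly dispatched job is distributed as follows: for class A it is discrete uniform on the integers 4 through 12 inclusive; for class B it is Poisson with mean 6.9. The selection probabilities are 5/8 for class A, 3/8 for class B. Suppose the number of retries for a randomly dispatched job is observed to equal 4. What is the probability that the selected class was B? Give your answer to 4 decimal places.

Likelihoods P(X=4 | ·): A: 0.111111; B: 0.0951816.
Posterior ∝ prior × likelihood. Numerator for B: 0.375·0.0951816 = 0.0356931.
Normalizing constant: 0.625·0.111111 + 0.375·0.0951816 = 0.105138.
P(B | observation) = 0.0356931 / 0.105138 = 0.33949.

0.3395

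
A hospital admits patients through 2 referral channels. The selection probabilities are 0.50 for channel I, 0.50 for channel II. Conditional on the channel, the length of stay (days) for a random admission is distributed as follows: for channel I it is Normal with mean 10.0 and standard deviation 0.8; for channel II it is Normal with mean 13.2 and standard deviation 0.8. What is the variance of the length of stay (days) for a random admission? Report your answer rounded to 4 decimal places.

3.2000

Per component, I: μ=10, E[X²]=100.64; II: μ=13.2, E[X²]=174.88.
E[X] = 0.5·10 + 0.5·13.2 = 11.6.
E[X²] = 0.5·100.64 + 0.5·174.88 = 137.76.
Var(X) = E[X²] − (E[X])² = 137.76 − 134.56 = 3.2.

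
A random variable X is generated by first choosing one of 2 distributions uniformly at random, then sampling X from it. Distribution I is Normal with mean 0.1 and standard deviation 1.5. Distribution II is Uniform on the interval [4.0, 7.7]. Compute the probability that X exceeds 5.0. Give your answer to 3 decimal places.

Conditional on each component, P(X > 5.0): I: 0.000544109; II: 0.72973.
By total probability, P(X > 5.0) = 0.5·0.000544109 + 0.5·0.72973 = 0.365137.

0.365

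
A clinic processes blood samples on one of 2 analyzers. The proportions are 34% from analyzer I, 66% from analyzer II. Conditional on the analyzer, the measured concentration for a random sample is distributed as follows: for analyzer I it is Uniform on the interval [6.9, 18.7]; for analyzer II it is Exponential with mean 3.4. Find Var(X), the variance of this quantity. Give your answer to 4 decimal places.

Per component, I: μ=12.8, E[X²]=175.443; II: μ=3.4, E[X²]=23.12.
E[X] = 0.34·12.8 + 0.66·3.4 = 6.596.
E[X²] = 0.34·175.443 + 0.66·23.12 = 74.9099.
Var(X) = E[X²] − (E[X])² = 74.9099 − 43.5072 = 31.4027.

31.4027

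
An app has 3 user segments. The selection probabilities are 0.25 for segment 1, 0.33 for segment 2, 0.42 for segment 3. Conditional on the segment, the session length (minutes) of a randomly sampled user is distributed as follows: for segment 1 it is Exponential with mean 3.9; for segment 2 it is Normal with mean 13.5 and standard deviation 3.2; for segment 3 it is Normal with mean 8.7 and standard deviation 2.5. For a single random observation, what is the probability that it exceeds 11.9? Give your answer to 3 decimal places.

0.282

Conditional on each segment, P(X > 11.9): 1: 0.0472982; 2: 0.691462; 3: 0.100273.
By total probability, P(X > 11.9) = 0.25·0.0472982 + 0.33·0.691462 + 0.42·0.100273 = 0.282122.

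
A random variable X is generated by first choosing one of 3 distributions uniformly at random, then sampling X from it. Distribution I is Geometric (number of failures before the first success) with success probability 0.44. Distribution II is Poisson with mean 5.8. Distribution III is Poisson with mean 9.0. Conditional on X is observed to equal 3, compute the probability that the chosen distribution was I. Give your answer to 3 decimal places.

0.405

Likelihoods P(X=3 | ·): I: 0.077271; II: 0.098452; III: 0.0149943.
Posterior ∝ prior × likelihood. Numerator for I: 0.333333·0.077271 = 0.025757.
Normalizing constant: 0.333333·0.077271 + 0.333333·0.098452 + 0.333333·0.0149943 = 0.0635725.
P(I | observation) = 0.025757 / 0.0635725 = 0.40516.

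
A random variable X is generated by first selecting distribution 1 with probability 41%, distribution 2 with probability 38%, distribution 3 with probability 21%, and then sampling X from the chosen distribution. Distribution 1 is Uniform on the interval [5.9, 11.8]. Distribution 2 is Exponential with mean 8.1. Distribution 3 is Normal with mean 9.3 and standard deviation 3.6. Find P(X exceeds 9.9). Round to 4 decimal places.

Conditional on each component, P(X > 9.9): 1: 0.322034; 2: 0.294575; 3: 0.433816.
By total probability, P(X > 9.9) = 0.41·0.322034 + 0.38·0.294575 + 0.21·0.433816 = 0.335074.

0.3351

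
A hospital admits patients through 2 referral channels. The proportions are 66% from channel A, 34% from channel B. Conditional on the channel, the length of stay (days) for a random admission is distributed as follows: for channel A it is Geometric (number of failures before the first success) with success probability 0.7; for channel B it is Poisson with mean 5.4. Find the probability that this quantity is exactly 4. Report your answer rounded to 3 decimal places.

Conditional on each channel, P(X = 4): A: 0.00567; B: 0.16002.
By total probability, P(X = 4) = 0.66·0.00567 + 0.34·0.16002 = 0.0581489.

0.058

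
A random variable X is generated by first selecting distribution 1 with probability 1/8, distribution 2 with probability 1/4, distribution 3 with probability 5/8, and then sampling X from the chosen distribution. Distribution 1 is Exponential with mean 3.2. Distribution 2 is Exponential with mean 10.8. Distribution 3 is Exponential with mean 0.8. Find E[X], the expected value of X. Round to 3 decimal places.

3.600

Component means — 1: 3.2; 2: 10.8; 3: 0.8.
E[X] = 0.125·3.2 + 0.25·10.8 + 0.625·0.8 = 3.6.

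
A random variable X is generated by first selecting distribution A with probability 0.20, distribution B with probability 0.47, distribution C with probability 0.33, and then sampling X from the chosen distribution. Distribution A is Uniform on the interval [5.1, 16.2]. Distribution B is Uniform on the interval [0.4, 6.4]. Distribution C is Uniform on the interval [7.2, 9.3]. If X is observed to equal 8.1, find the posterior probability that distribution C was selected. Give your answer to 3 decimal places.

Likelihoods f(8.1 | ·): A: 0.0900901; B: 0; C: 0.47619.
Posterior ∝ prior × likelihood. Numerator for C: 0.33·0.47619 = 0.157143.
Normalizing constant: 0.2·0.0900901 + 0.47·0 + 0.33·0.47619 = 0.175161.
P(C | observation) = 0.157143 / 0.175161 = 0.897134.

0.897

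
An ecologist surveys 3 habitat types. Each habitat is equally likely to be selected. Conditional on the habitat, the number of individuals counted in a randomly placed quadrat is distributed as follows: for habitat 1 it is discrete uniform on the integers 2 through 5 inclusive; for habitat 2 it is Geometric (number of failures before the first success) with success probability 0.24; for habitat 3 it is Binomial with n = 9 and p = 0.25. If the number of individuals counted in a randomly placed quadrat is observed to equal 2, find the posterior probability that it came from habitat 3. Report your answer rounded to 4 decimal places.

Likelihoods P(X=2 | ·): 1: 0.25; 2: 0.138624; 3: 0.300339.
Posterior ∝ prior × likelihood. Numerator for 3: 0.333333·0.300339 = 0.100113.
Normalizing constant: 0.333333·0.25 + 0.333333·0.138624 + 0.333333·0.300339 = 0.229654.
P(3 | observation) = 0.100113 / 0.229654 = 0.435929.

0.4359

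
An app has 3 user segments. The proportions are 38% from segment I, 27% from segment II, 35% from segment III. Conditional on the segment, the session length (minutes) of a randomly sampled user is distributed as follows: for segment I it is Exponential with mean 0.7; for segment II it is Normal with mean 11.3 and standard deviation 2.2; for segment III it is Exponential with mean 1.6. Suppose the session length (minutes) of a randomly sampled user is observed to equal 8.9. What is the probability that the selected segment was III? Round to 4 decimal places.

Likelihoods f(8.9 | ·): I: 4.29693e-06; II: 0.100015; III: 0.00239948.
Posterior ∝ prior × likelihood. Numerator for III: 0.35·0.00239948 = 0.000839818.
Normalizing constant: 0.38·4.29693e-06 + 0.27·0.100015 + 0.35·0.00239948 = 0.0278454.
P(III | observation) = 0.000839818 / 0.0278454 = 0.03016.

0.0302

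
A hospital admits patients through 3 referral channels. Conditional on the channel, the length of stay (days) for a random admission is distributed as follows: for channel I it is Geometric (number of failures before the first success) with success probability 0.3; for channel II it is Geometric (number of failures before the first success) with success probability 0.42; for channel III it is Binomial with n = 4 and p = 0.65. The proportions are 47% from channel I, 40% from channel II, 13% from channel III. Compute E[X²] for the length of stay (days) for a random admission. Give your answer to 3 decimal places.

9.290

For each component E[X²] = Var + (mean)², giving I: 13.2222; II: 5.19501; III: 7.67.
Overall E[X²] = 0.47·13.2222 + 0.4·5.19501 + 0.13·7.67 = 9.28955.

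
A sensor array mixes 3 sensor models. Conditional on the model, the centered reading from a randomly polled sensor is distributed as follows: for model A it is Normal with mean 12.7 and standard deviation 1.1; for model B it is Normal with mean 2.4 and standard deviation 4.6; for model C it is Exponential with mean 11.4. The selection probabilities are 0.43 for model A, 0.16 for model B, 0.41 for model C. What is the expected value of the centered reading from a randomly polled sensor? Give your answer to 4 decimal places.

Component means — A: 12.7; B: 2.4; C: 11.4.
E[X] = 0.43·12.7 + 0.16·2.4 + 0.41·11.4 = 10.519.

10.5190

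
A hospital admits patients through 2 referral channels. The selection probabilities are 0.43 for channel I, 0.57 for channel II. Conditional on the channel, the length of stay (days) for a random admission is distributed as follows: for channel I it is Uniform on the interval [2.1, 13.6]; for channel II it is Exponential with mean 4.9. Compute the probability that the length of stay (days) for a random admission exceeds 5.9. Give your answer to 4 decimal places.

0.4589

Conditional on each channel, P(X > 5.9): I: 0.669565; II: 0.299967.
By total probability, P(X > 5.9) = 0.43·0.669565 + 0.57·0.299967 = 0.458894.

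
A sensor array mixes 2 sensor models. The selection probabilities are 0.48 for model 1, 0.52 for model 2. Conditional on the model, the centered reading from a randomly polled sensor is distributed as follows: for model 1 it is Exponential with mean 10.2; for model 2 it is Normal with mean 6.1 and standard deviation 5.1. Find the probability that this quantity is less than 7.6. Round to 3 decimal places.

0.572

Conditional on each model, P(X < 7.6): 1: 0.525312; 2: 0.615666.
By total probability, P(X < 7.6) = 0.48·0.525312 + 0.52·0.615666 = 0.572296.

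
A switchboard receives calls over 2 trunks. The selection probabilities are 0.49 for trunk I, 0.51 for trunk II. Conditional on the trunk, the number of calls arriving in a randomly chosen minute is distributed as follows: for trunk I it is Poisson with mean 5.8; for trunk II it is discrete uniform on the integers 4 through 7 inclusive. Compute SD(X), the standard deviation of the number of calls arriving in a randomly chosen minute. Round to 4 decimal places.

Per component, I: μ=5.8, E[X²]=39.44; II: μ=5.5, E[X²]=31.5.
E[X] = 0.49·5.8 + 0.51·5.5 = 5.647.
E[X²] = 0.49·39.44 + 0.51·31.5 = 35.3906.
Var(X) = E[X²] − (E[X])² = 35.3906 − 31.8886 = 3.50199.
SD(X) = √3.50199 = 1.87136.

1.8714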